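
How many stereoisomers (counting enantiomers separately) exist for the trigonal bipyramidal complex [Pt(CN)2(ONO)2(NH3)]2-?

In a trigonal bipyramid the two axial positions differ from the three equatorial ones.
Exhaustive case analysis gives 5 geometric isomers.
One of these lacks any improper symmetry element and so occurs as an enantiomeric pair, giving 5 + 1 = 6 stereoisomers in total.

6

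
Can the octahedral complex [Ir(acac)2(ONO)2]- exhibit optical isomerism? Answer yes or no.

yes

In an octahedral complex each vertex has one trans partner and four cis neighbours.
Each acac is bidentate and must span two cis positions.
Systematic placement gives 2 geometric isomers: ONO trans; ONO cis (chiral).
One of these lacks any improper symmetry element and so occurs as an enantiomeric pair, giving 2 + 1 = 3 stereoisomers in total.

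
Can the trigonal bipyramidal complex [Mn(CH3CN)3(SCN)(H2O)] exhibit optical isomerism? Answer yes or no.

In a trigonal bipyramid the two axial positions differ from the three equatorial ones.
There are 4 geometric isomers: SCN equatorial, H2O equatorial; SCN equatorial, H2O axial; SCN axial, H2O equatorial; SCN axial, H2O axial.
Each arrangement has an internal mirror plane or centre of symmetry, so none is chiral.

no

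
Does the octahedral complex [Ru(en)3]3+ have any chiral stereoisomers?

yes

The six octahedral sites form three mutually perpendicular trans pairs.
Each en is bidentate and must span two cis positions.
Only one geometric arrangement is possible; it has no improper symmetry element, so it exists as a pair of enantiomers (2 stereoisomers).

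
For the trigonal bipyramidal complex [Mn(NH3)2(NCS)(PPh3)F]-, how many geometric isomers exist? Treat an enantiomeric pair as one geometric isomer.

A trigonal bipyramid has two axial and three equatorial sites, which are chemically inequivalent.
Exhaustive case analysis gives 7 geometric isomers.

7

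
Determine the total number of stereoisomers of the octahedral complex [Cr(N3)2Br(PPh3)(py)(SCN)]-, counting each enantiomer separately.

15

An octahedron has six vertices in three trans pairs; every non-trans pair is cis.
Exhaustive case analysis gives 9 geometric isomers.
Of these, 6 lack any improper symmetry element and so occur as enantiomeric pairs, giving 9 + 6 = 15 stereoisomers in total.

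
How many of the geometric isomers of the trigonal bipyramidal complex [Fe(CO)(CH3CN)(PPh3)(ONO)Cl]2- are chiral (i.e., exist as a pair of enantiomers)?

10

In a trigonal bipyramid the two axial positions differ from the three equatorial ones.
Exhaustive case analysis gives 10 geometric isomers.
Of these, 10 lack any improper symmetry element and so occur as enantiomeric pairs, giving 10 + 10 = 20 stereoisomers in total.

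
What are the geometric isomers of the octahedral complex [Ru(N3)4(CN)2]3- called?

The six octahedral sites form three mutually perpendicular trans pairs.
There are 2 geometric isomers: CN trans; CN cis.

cis and trans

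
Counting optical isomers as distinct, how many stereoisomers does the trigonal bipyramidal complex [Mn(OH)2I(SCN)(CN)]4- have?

In a trigonal bipyramid the two axial positions differ from the three equatorial ones.
Systematic enumeration (placing each ligand type in turn and discarding arrangements equivalent by rotation or reflection) gives 7 geometric isomers.
Of these, 3 lack any improper symmetry element and so occur as enantiomeric pairs, giving 7 + 3 = 10 stereoisomers in total.

10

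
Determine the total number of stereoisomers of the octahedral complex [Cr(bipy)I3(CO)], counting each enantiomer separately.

An octahedron has six vertices in three trans pairs; every non-trans pair is cis.
Each bipy is bidentate and must span two cis positions.
The distinct arrangements are (2 in all): I fac; I mer.
Each arrangement has an internal mirror plane or centre of symmetry, so none is chiral.

2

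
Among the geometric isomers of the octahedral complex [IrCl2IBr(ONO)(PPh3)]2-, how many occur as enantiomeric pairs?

The six octahedral sites form three mutually perpendicular trans pairs.
Placing the ligands in turn and identifying arrangements related by rotation or reflection leaves 9 distinct geometric isomers.
Of these, 6 lack any improper symmetry element and so occur as enantiomeric pairs, giving 9 + 6 = 15 stereoisomers in total.

6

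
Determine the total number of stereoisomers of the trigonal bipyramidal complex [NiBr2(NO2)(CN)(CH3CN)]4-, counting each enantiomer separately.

In a trigonal bipyramid the two axial positions differ from the three equatorial ones.
Systematic enumeration (placing each ligand type in turn and discarding arrangements equivalent by rotation or reflection) gives 7 geometric isomers.
Of these, 3 lack any improper symmetry element and so occur as enantiomeric pairs, giving 7 + 3 = 10 stereoisomers in total.

10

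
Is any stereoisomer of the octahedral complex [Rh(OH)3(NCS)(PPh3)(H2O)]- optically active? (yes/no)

yes

An octahedron has six vertices in three trans pairs; every non-trans pair is cis.
Systematic placement gives 4 geometric isomers: OH mer (3 arrangements); OH fac (chiral).
One of these lacks any improper symmetry element and so occurs as an enantiomeric pair, giving 4 + 1 = 5 stereoisomers in total.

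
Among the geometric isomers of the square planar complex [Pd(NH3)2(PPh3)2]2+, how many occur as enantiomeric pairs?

0

In a square planar complex each vertex has one trans partner and two cis neighbours.
The distinct arrangements are (2 in all): NH3 cis; NH3 trans.
Each arrangement has an internal mirror plane or centre of symmetry, so none is chiral.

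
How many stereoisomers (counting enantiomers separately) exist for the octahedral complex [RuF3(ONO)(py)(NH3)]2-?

An octahedron has six vertices in three trans pairs; every non-trans pair is cis.
Systematic placement gives 4 geometric isomers: F mer (3 arrangements); F fac (chiral).
One of these lacks any improper symmetry element and so occurs as an enantiomeric pair, giving 4 + 1 = 5 stereoisomers in total.

5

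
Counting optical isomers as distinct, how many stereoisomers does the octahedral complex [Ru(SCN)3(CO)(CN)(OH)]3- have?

In an octahedral complex each vertex has one trans partner and four cis neighbours.
Working through the distinct placements yields 4 geometric isomers: SCN mer (3 arrangements); SCN fac (chiral).
One of these lacks any improper symmetry element and so occurs as an enantiomeric pair, giving 4 + 1 = 5 stereoisomers in total.

5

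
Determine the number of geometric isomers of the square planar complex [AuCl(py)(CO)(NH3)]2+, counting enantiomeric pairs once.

In a square planar complex each vertex has one trans partner and two cis neighbours.
The distinct arrangements are (3 in all): (CO/NH3 trans, Cl/py trans); (CO/py trans, Cl/NH3 trans); (CO/Cl trans, NH3/py trans).

3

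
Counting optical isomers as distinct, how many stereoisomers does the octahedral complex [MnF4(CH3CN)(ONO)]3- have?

Working through the distinct placements yields 2 geometric isomers: CH3CN and ONO mutually cis; CH3CN and ONO mutually trans.
Each arrangement has an internal mirror plane or centre of symmetry, so none is chiral.

2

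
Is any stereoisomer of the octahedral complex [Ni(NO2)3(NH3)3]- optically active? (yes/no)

In an octahedral complex each vertex has one trans partner and four cis neighbours.
Systematic placement gives 2 geometric isomers: NO2 mer; NO2 fac.
Each arrangement has an internal mirror plane or centre of symmetry, so none is chiral.

no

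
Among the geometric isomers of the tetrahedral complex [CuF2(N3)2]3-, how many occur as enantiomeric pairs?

All four vertices of a tetrahedron are equivalent and mutually adjacent, so cis/trans isomerism cannot arise.
Only one geometric arrangement is possible.

0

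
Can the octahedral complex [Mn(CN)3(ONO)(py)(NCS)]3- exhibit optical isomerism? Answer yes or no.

Working through the distinct placements yields 4 geometric isomers: CN mer (3 arrangements); CN fac (chiral).
One of these lacks any improper symmetry element and so occurs as an enantiomeric pair, giving 4 + 1 = 5 stereoisomers in total.

yes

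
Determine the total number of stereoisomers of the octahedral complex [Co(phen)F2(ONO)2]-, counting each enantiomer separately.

4

An octahedron has six vertices in three trans pairs; every non-trans pair is cis.
Each phen is bidentate and must span two cis positions.
The distinct arrangements are (3 in all): F trans, ONO cis; F cis, ONO cis (chiral); F cis, ONO trans.
One of these lacks any improper symmetry element and so occurs as an enantiomeric pair, giving 3 + 1 = 4 stereoisomers in total.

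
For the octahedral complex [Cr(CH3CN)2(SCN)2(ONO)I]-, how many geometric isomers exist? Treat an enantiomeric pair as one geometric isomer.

An octahedron has six vertices in three trans pairs; every non-trans pair is cis.
The distinct arrangements are (6 in all): CH3CN trans, SCN trans; CH3CN trans, SCN cis; CH3CN cis, SCN trans; CH3CN cis, SCN cis (3 arrangements, 2 chiral).

6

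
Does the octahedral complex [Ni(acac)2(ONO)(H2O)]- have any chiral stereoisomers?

yes

In an octahedral complex each vertex has one trans partner and four cis neighbours.
Each acac is bidentate and must span two cis positions.
Systematic placement gives 2 geometric isomers: ONO and H2O mutually trans; ONO and H2O mutually cis (chiral).
One of these lacks any improper symmetry element and so occurs as an enantiomeric pair, giving 2 + 1 = 3 stereoisomers in total.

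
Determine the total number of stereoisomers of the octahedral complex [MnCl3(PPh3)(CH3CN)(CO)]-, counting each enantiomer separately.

5

In an octahedral complex each vertex has one trans partner and four cis neighbours.
There are 4 geometric isomers: Cl mer (3 arrangements); Cl fac (chiral).
One of these lacks any improper symmetry element and so occurs as an enantiomeric pair, giving 4 + 1 = 5 stereoisomers in total.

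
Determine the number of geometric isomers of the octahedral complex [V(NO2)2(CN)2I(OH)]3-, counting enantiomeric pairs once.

The six octahedral sites form three mutually perpendicular trans pairs.
Systematic placement gives 6 geometric isomers: NO2 cis, CN trans; NO2 trans, CN trans; NO2 cis, CN cis (3 arrangements, 2 chiral); NO2 trans, CN cis.

6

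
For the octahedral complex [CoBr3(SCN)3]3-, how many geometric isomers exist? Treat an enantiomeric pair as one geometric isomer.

In an octahedral complex each vertex has one trans partner and four cis neighbours.
Systematic placement gives 2 geometric isomers: Br mer; Br fac.

2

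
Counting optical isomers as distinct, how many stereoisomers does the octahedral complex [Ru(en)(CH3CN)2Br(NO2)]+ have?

6

The six octahedral sites form three mutually perpendicular trans pairs.
Each en is bidentate and must span two cis positions.
Working through the distinct placements yields 4 geometric isomers: CH3CN cis (3 arrangements, 2 chiral); CH3CN trans.
Of these, 2 lack any improper symmetry element and so occur as enantiomeric pairs, giving 4 + 2 = 6 stereoisomers in total.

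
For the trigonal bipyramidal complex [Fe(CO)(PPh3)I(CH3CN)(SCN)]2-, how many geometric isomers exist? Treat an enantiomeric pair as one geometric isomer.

In a trigonal bipyramid the two axial positions differ from the three equatorial ones.
Systematic enumeration (placing each ligand type in turn and discarding arrangements equivalent by rotation or reflection) gives 10 geometric isomers.

10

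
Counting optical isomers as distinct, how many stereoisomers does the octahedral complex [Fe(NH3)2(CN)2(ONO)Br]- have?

8

An octahedron has six vertices in three trans pairs; every non-trans pair is cis.
There are 6 geometric isomers: NH3 cis, CN cis (3 arrangements, 2 chiral); NH3 trans, CN cis; NH3 cis, CN trans; NH3 trans, CN trans.
Of these, 2 lack any improper symmetry element and so occur as enantiomeric pairs, giving 6 + 2 = 8 stereoisomers in total.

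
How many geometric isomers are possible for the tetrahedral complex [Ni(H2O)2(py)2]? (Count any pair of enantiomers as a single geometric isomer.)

1

Only one geometric arrangement is possible.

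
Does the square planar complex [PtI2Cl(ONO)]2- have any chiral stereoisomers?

no

In a square planar complex each vertex has one trans partner and two cis neighbours.
The distinct arrangements are (2 in all): I cis; I trans.
Each arrangement has an internal mirror plane or centre of symmetry, so none is chiral.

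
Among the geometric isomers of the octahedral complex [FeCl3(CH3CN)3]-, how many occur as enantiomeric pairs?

0

There are 2 geometric isomers: Cl mer; Cl fac.
Each arrangement has an internal mirror plane or centre of symmetry, so none is chiral.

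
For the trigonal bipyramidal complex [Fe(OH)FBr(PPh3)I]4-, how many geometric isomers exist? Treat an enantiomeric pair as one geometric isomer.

10

A trigonal bipyramid has two axial and three equatorial sites, which are chemically inequivalent.
Placing the ligands in turn and identifying arrangements related by rotation or reflection leaves 10 distinct geometric isomers.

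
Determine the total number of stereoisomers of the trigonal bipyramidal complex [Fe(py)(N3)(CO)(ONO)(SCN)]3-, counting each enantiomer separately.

Exhaustive case analysis gives 10 geometric isomers.
Of these, 10 lack any improper symmetry element and so occur as enantiomeric pairs, giving 10 + 10 = 20 stereoisomers in total.

20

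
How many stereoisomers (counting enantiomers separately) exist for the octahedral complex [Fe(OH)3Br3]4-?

The distinct arrangements are (2 in all): OH mer; OH fac.
Each arrangement has an internal mirror plane or centre of symmetry, so none is chiral.

2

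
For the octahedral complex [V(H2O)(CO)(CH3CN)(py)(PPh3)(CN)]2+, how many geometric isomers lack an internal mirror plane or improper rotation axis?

The six octahedral sites form three mutually perpendicular trans pairs.
Exhaustive case analysis gives 15 geometric isomers.
Of these, 15 lack any improper symmetry element and so occur as enantiomeric pairs, giving 15 + 15 = 30 stereoisomers in total.

15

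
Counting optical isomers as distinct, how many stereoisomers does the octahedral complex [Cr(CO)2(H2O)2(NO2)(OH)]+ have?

The six octahedral sites form three mutually perpendicular trans pairs.
Systematic placement gives 6 geometric isomers: CO trans, H2O trans; CO trans, H2O cis; CO cis, H2O cis (3 arrangements, 2 chiral); CO cis, H2O trans.
Of these, 2 lack any improper symmetry element and so occur as enantiomeric pairs, giving 6 + 2 = 8 stereoisomers in total.

8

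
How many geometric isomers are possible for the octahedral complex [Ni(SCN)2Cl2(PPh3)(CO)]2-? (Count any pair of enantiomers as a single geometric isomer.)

The six octahedral sites form three mutually perpendicular trans pairs.
The distinct arrangements are (6 in all): SCN trans, Cl cis; SCN cis, Cl cis (3 arrangements, 2 chiral); SCN trans, Cl trans; SCN cis, Cl trans.

6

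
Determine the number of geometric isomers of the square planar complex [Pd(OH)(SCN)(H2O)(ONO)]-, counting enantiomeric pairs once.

3

A square has two trans pairs of vertices; adjacent vertices are cis.
The distinct arrangements are (3 in all): (H2O/ONO trans, OH/SCN trans); (H2O/SCN trans, OH/ONO trans); (H2O/OH trans, ONO/SCN trans).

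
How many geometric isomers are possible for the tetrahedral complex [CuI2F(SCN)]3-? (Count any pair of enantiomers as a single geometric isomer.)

In a tetrahedral complex all four positions are equivalent and every pair of ligands is adjacent — there is no cis/trans distinction.
Only one geometric arrangement is possible.

1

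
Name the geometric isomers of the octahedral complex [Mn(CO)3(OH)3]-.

The distinct arrangements are (2 in all): CO mer; CO fac.

fac and mer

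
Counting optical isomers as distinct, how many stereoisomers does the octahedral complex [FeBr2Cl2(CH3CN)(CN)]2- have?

Systematic placement gives 6 geometric isomers: Br trans, Cl trans; Br trans, Cl cis; Br cis, Cl trans; Br cis, Cl cis (3 arrangements, 2 chiral).
Of these, 2 lack any improper symmetry element and so occur as enantiomeric pairs, giving 6 + 2 = 8 stereoisomers in total.

8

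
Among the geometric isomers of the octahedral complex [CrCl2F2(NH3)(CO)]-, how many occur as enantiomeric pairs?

The six octahedral sites form three mutually perpendicular trans pairs.
There are 6 geometric isomers: Cl cis, F cis (3 arrangements, 2 chiral); Cl cis, F trans; Cl trans, F cis; Cl trans, F trans.
Of these, 2 lack any improper symmetry element and so occur as enantiomeric pairs, giving 6 + 2 = 8 stereoisomers in total.

2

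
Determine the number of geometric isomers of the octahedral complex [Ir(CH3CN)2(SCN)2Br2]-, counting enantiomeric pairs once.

5

In an octahedral complex each vertex has one trans partner and four cis neighbours.
Systematic placement gives 5 geometric isomers: CH3CN trans, SCN trans, Br trans; CH3CN cis, SCN cis, Br trans; CH3CN cis, SCN trans, Br cis; CH3CN cis, SCN cis, Br cis (chiral); CH3CN trans, SCN cis, Br cis.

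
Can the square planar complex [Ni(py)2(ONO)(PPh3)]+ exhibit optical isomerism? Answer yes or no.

no

The distinct arrangements are (2 in all): py cis; py trans.
Each arrangement has an internal mirror plane or centre of symmetry, so none is chiral.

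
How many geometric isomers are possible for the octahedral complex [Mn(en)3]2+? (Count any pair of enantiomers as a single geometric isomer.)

1

The six octahedral sites form three mutually perpendicular trans pairs.
Each en is bidentate and must span two cis positions.
Only one geometric arrangement is possible; it has no improper symmetry element, so it exists as a pair of enantiomers (2 stereoisomers).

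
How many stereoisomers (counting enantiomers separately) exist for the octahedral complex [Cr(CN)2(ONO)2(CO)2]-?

In an octahedral complex each vertex has one trans partner and four cis neighbours.
Working through the distinct placements yields 5 geometric isomers: CN trans, ONO trans, CO trans; CN trans, ONO cis, CO cis; CN cis, ONO trans, CO cis; CN cis, ONO cis, CO cis (chiral); CN cis, ONO cis, CO trans.
One of these lacks any improper symmetry element and so occurs as an enantiomeric pair, giving 5 + 1 = 6 stereoisomers in total.

6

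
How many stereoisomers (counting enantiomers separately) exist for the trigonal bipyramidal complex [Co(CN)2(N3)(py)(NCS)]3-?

10

Exhaustive case analysis gives 7 geometric isomers.
Of these, 3 lack any improper symmetry element and so occur as enantiomeric pairs, giving 7 + 3 = 10 stereoisomers in total.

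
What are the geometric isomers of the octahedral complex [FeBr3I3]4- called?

fac and mer

Systematic placement gives 2 geometric isomers: Br mer; Br fac.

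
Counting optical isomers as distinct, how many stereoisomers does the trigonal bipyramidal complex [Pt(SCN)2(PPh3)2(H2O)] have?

6

A trigonal bipyramid has two axial and three equatorial sites, which are chemically inequivalent.
Placing the ligands in turn and identifying arrangements related by rotation or reflection leaves 5 distinct geometric isomers.
One of these lacks any improper symmetry element and so occurs as an enantiomeric pair, giving 5 + 1 = 6 stereoisomers in total.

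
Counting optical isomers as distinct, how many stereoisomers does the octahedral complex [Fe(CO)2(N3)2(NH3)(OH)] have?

8

An octahedron has six vertices in three trans pairs; every non-trans pair is cis.
Working through the distinct placements yields 6 geometric isomers: CO trans, N3 trans; CO trans, N3 cis; CO cis, N3 cis (3 arrangements, 2 chiral); CO cis, N3 trans.
Of these, 2 lack any improper symmetry element and so occur as enantiomeric pairs, giving 6 + 2 = 8 stereoisomers in total.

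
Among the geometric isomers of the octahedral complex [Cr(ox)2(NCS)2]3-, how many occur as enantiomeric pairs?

1

The six octahedral sites form three mutually perpendicular trans pairs.
Each ox is bidentate and must span two cis positions.
There are 2 geometric isomers: NCS trans; NCS cis (chiral).
One of these lacks any improper symmetry element and so occurs as an enantiomeric pair, giving 2 + 1 = 3 stereoisomers in total.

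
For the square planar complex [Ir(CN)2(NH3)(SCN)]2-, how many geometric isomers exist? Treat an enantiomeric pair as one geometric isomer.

2

A square has two trans pairs of vertices; adjacent vertices are cis.
Working through the distinct placements yields 2 geometric isomers: CN cis; CN trans.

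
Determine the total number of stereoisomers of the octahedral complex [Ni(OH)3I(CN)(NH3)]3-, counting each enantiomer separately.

An octahedron has six vertices in three trans pairs; every non-trans pair is cis.
Working through the distinct placements yields 4 geometric isomers: OH mer (3 arrangements); OH fac (chiral).
One of these lacks any improper symmetry element and so occurs as an enantiomeric pair, giving 4 + 1 = 5 stereoisomers in total.

5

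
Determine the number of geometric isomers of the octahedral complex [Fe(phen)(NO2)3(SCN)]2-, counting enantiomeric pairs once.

An octahedron has six vertices in three trans pairs; every non-trans pair is cis.
Each phen is bidentate and must span two cis positions.
Systematic placement gives 2 geometric isomers: NO2 mer; NO2 fac.

2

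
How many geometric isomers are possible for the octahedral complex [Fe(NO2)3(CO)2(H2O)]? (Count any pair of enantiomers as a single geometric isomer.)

An octahedron has six vertices in three trans pairs; every non-trans pair is cis.
The distinct arrangements are (3 in all): NO2 mer, CO trans; NO2 mer, CO cis; NO2 fac, CO cis.

3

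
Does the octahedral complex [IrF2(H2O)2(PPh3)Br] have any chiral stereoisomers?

yes

An octahedron has six vertices in three trans pairs; every non-trans pair is cis.
The distinct arrangements are (6 in all): F cis, H2O cis (3 arrangements, 2 chiral); F cis, H2O trans; F trans, H2O cis; F trans, H2O trans.
Of these, 2 lack any improper symmetry element and so occur as enantiomeric pairs, giving 6 + 2 = 8 stereoisomers in total.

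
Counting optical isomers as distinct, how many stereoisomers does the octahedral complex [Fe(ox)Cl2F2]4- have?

4

An octahedron has six vertices in three trans pairs; every non-trans pair is cis.
Each ox is bidentate and must span two cis positions.
There are 3 geometric isomers: Cl trans, F cis; Cl cis, F cis (chiral); Cl cis, F trans.
One of these lacks any improper symmetry element and so occurs as an enantiomeric pair, giving 3 + 1 = 4 stereoisomers in total.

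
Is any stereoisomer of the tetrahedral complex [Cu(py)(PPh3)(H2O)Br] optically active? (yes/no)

yes

In a tetrahedral complex all four positions are equivalent and every pair of ligands is adjacent — there is no cis/trans distinction.
Only one geometric arrangement is possible; it has no improper symmetry element, so it exists as a pair of enantiomers (2 stereoisomers).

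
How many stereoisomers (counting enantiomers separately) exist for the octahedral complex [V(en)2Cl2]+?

3

In an octahedral complex each vertex has one trans partner and four cis neighbours.
Each en is bidentate and must span two cis positions.
Systematic placement gives 2 geometric isomers: Cl trans; Cl cis (chiral).
One of these lacks any improper symmetry element and so occurs as an enantiomeric pair, giving 2 + 1 = 3 stereoisomers in total.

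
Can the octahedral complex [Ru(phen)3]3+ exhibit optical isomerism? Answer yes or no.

yes

An octahedron has six vertices in three trans pairs; every non-trans pair is cis.
Each phen is bidentate and must span two cis positions.
Only one geometric arrangement is possible; it has no improper symmetry element, so it exists as a pair of enantiomers (2 stereoisomers).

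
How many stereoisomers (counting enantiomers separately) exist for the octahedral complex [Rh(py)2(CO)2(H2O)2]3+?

In an octahedral complex each vertex has one trans partner and four cis neighbours.
There are 5 geometric isomers: py trans, CO trans, H2O trans; py cis, CO trans, H2O cis; py trans, CO cis, H2O cis; py cis, CO cis, H2O cis (chiral); py cis, CO cis, H2O trans.
One of these lacks any improper symmetry element and so occurs as an enantiomeric pair, giving 5 + 1 = 6 stereoisomers in total.

6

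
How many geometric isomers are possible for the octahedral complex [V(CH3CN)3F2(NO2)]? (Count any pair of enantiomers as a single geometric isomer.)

Working through the distinct placements yields 3 geometric isomers: CH3CN mer, F cis; CH3CN mer, F trans; CH3CN fac, F cis.

3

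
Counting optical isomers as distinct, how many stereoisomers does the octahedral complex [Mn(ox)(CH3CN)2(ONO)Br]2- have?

An octahedron has six vertices in three trans pairs; every non-trans pair is cis.
Each ox is bidentate and must span two cis positions.
Working through the distinct placements yields 4 geometric isomers: CH3CN cis (3 arrangements, 2 chiral); CH3CN trans.
Of these, 2 lack any improper symmetry element and so occur as enantiomeric pairs, giving 4 + 2 = 6 stereoisomers in total.

6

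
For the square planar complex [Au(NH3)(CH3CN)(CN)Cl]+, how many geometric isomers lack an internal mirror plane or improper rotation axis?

0

In a square planar complex each vertex has one trans partner and two cis neighbours.
The distinct arrangements are (3 in all): (CH3CN/Cl trans, CN/NH3 trans); (CH3CN/NH3 trans, CN/Cl trans); (CH3CN/CN trans, Cl/NH3 trans).
Each arrangement has an internal mirror plane or centre of symmetry, so none is chiral.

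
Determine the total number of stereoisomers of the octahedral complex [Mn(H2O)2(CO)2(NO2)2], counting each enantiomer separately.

6

There are 5 geometric isomers: H2O trans, CO trans, NO2 trans; H2O cis, CO trans, NO2 cis; H2O cis, CO cis, NO2 trans; H2O cis, CO cis, NO2 cis (chiral); H2O trans, CO cis, NO2 cis.
One of these lacks any improper symmetry element and so occurs as an enantiomeric pair, giving 5 + 1 = 6 stereoisomers in total.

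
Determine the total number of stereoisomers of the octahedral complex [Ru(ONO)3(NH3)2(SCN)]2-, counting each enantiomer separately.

3

There are 3 geometric isomers: ONO mer, NH3 trans; ONO fac, NH3 cis; ONO mer, NH3 cis.
Each arrangement has an internal mirror plane or centre of symmetry, so none is chiral.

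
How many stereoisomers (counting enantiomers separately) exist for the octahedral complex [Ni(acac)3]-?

Each acac is bidentate and must span two cis positions.
Only one geometric arrangement is possible; it has no improper symmetry element, so it exists as a pair of enantiomers (2 stereoisomers).

2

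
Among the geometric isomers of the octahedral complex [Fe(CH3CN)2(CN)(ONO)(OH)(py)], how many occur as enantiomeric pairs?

Systematic enumeration (placing each ligand type in turn and discarding arrangements equivalent by rotation or reflection) gives 9 geometric isomers.
Of these, 6 lack any improper symmetry element and so occur as enantiomeric pairs, giving 9 + 6 = 15 stereoisomers in total.

6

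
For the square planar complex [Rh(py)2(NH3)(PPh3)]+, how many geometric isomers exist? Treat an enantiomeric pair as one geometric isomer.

2

There are 2 geometric isomers: py cis; py trans.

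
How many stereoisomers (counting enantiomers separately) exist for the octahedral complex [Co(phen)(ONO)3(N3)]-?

The six octahedral sites form three mutually perpendicular trans pairs.
Each phen is bidentate and must span two cis positions.
Working through the distinct placements yields 2 geometric isomers: ONO fac; ONO mer.
Each arrangement has an internal mirror plane or centre of symmetry, so none is chiral.

2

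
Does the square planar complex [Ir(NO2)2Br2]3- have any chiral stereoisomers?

no

Working through the distinct placements yields 2 geometric isomers: NO2 cis; NO2 trans.
Each arrangement has an internal mirror plane or centre of symmetry, so none is chiral.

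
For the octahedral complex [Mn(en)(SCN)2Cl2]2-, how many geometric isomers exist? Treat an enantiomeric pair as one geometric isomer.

Each en is bidentate and must span two cis positions.
The distinct arrangements are (3 in all): SCN cis, Cl trans; SCN cis, Cl cis (chiral); SCN trans, Cl cis.

3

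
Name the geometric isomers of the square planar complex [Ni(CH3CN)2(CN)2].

A square has two trans pairs of vertices; adjacent vertices are cis.
Working through the distinct placements yields 2 geometric isomers: CH3CN cis; CH3CN trans.

cis and trans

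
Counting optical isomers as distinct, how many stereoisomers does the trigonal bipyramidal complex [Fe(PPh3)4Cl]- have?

In a trigonal bipyramid the two axial positions differ from the three equatorial ones.
The distinct arrangements are (2 in all): Cl axial; Cl equatorial.
Each arrangement has an internal mirror plane or centre of symmetry, so none is chiral.

2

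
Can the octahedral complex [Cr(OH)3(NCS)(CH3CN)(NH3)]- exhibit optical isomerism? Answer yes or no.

yes

An octahedron has six vertices in three trans pairs; every non-trans pair is cis.
Working through the distinct placements yields 4 geometric isomers: OH mer (3 arrangements); OH fac (chiral).
One of these lacks any improper symmetry element and so occurs as an enantiomeric pair, giving 4 + 1 = 5 stereoisomers in total.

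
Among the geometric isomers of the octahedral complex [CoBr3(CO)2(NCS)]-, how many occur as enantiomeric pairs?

The six octahedral sites form three mutually perpendicular trans pairs.
Systematic placement gives 3 geometric isomers: Br mer, CO cis; Br mer, CO trans; Br fac, CO cis.
Each arrangement has an internal mirror plane or centre of symmetry, so none is chiral.

0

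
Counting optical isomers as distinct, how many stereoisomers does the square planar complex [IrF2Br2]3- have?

2

A square has two trans pairs of vertices; adjacent vertices are cis.
Systematic placement gives 2 geometric isomers: F cis; F trans.
Each arrangement has an internal mirror plane or centre of symmetry, so none is chiral.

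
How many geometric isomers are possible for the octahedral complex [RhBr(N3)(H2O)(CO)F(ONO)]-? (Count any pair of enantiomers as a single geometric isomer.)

The six octahedral sites form three mutually perpendicular trans pairs.
Placing the ligands in turn and identifying arrangements related by rotation or reflection leaves 15 distinct geometric isomers.

15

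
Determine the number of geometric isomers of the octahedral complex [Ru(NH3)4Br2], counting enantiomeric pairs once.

The six octahedral sites form three mutually perpendicular trans pairs.
Systematic placement gives 2 geometric isomers: Br trans; Br cis.

2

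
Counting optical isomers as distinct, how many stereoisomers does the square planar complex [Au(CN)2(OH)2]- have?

In a square planar complex each vertex has one trans partner and two cis neighbours.
The distinct arrangements are (2 in all): CN cis; CN trans.
Each arrangement has an internal mirror plane or centre of symmetry, so none is chiral.

2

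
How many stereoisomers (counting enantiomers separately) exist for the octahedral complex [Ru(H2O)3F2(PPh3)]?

3

An octahedron has six vertices in three trans pairs; every non-trans pair is cis.
Systematic placement gives 3 geometric isomers: H2O mer, F trans; H2O fac, F cis; H2O mer, F cis.
Each arrangement has an internal mirror plane or centre of symmetry, so none is chiral.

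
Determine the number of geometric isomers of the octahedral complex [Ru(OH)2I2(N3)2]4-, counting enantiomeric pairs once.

5

The distinct arrangements are (5 in all): OH trans, I trans, N3 trans; OH cis, I trans, N3 cis; OH trans, I cis, N3 cis; OH cis, I cis, N3 cis (chiral); OH cis, I cis, N3 trans.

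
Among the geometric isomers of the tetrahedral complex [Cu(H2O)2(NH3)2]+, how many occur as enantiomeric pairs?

0

All four vertices of a tetrahedron are equivalent and mutually adjacent, so cis/trans isomerism cannot arise.
Only one geometric arrangement is possible.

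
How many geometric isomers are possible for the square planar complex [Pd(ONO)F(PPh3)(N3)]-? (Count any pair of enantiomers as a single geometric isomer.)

In a square planar complex each vertex has one trans partner and two cis neighbours.
The distinct arrangements are (3 in all): (F/ONO trans, N3/PPh3 trans); (F/PPh3 trans, N3/ONO trans); (F/N3 trans, ONO/PPh3 trans).

3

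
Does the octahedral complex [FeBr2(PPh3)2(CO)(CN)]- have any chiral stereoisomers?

yes

In an octahedral complex each vertex has one trans partner and four cis neighbours.
There are 6 geometric isomers: Br trans, PPh3 trans; Br trans, PPh3 cis; Br cis, PPh3 trans; Br cis, PPh3 cis (3 arrangements, 2 chiral).
Of these, 2 lack any improper symmetry element and so occur as enantiomeric pairs, giving 6 + 2 = 8 stereoisomers in total.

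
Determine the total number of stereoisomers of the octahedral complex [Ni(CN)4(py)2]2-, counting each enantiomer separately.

Systematic placement gives 2 geometric isomers: py trans; py cis.
Each arrangement has an internal mirror plane or centre of symmetry, so none is chiral.

2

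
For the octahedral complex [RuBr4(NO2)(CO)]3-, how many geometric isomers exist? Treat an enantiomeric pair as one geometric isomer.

In an octahedral complex each vertex has one trans partner and four cis neighbours.
Systematic placement gives 2 geometric isomers: NO2 and CO mutually trans; NO2 and CO mutually cis.

2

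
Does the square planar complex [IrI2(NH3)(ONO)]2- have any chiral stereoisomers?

A square has two trans pairs of vertices; adjacent vertices are cis.
Working through the distinct placements yields 2 geometric isomers: I cis; I trans.
Each arrangement has an internal mirror plane or centre of symmetry, so none is chiral.

no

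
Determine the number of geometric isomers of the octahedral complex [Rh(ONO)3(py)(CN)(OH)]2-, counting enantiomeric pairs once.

4

An octahedron has six vertices in three trans pairs; every non-trans pair is cis.
The distinct arrangements are (4 in all): ONO mer (3 arrangements); ONO fac (chiral).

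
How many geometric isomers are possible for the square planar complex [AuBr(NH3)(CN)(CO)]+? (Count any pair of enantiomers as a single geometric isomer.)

3

A square has two trans pairs of vertices; adjacent vertices are cis.
There are 3 geometric isomers: (Br/CO trans, CN/NH3 trans); (Br/NH3 trans, CN/CO trans); (Br/CN trans, CO/NH3 trans).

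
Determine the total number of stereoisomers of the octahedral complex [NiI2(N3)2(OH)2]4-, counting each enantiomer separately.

6

The six octahedral sites form three mutually perpendicular trans pairs.
Working through the distinct placements yields 5 geometric isomers: I trans, N3 trans, OH trans; I trans, N3 cis, OH cis; I cis, N3 cis, OH trans; I cis, N3 cis, OH cis (chiral); I cis, N3 trans, OH cis.
One of these lacks any improper symmetry element and so occurs as an enantiomeric pair, giving 5 + 1 = 6 stereoisomers in total.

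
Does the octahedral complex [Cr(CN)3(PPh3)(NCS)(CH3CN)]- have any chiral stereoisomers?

The six octahedral sites form three mutually perpendicular trans pairs.
The distinct arrangements are (4 in all): CN mer (3 arrangements); CN fac (chiral).
One of these lacks any improper symmetry element and so occurs as an enantiomeric pair, giving 4 + 1 = 5 stereoisomers in total.

yes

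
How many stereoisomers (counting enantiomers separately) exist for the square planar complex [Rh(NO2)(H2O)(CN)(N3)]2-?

In a square planar complex each vertex has one trans partner and two cis neighbours.
Systematic placement gives 3 geometric isomers: (CN/N3 trans, H2O/NO2 trans); (CN/NO2 trans, H2O/N3 trans); (CN/H2O trans, N3/NO2 trans).
Each arrangement has an internal mirror plane or centre of symmetry, so none is chiral.

3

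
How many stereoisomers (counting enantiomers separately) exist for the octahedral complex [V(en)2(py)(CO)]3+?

3

The six octahedral sites form three mutually perpendicular trans pairs.
Each en is bidentate and must span two cis positions.
The distinct arrangements are (2 in all): py and CO mutually cis (chiral); py and CO mutually trans.
One of these lacks any improper symmetry element and so occurs as an enantiomeric pair, giving 2 + 1 = 3 stereoisomers in total.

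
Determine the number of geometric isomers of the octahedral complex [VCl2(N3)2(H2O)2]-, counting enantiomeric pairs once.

5

An octahedron has six vertices in three trans pairs; every non-trans pair is cis.
Working through the distinct placements yields 5 geometric isomers: Cl trans, N3 trans, H2O trans; Cl trans, N3 cis, H2O cis; Cl cis, N3 trans, H2O cis; Cl cis, N3 cis, H2O cis (chiral); Cl cis, N3 cis, H2O trans.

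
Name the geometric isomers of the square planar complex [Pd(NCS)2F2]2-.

cis and trans

In a square planar complex each vertex has one trans partner and two cis neighbours.
The distinct arrangements are (2 in all): NCS cis; NCS trans.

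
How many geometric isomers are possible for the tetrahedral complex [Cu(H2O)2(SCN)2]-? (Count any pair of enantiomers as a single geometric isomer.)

Only one geometric arrangement is possible.

1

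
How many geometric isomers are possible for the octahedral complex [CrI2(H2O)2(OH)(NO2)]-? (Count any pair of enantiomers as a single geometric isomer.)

6

The six octahedral sites form three mutually perpendicular trans pairs.
There are 6 geometric isomers: I trans, H2O trans; I cis, H2O trans; I cis, H2O cis (3 arrangements, 2 chiral); I trans, H2O cis.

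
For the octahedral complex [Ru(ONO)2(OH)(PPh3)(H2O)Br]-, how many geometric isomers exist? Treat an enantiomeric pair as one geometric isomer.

In an octahedral complex each vertex has one trans partner and four cis neighbours.
Exhaustive case analysis gives 9 geometric isomers.

9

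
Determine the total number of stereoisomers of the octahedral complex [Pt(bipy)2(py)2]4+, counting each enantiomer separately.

3

Each bipy is bidentate and must span two cis positions.
Working through the distinct placements yields 2 geometric isomers: py trans; py cis (chiral).
One of these lacks any improper symmetry element and so occurs as an enantiomeric pair, giving 2 + 1 = 3 stereoisomers in total.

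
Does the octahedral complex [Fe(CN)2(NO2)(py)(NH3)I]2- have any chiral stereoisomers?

In an octahedral complex each vertex has one trans partner and four cis neighbours.
Exhaustive case analysis gives 9 geometric isomers.
Of these, 6 lack any improper symmetry element and so occur as enantiomeric pairs, giving 9 + 6 = 15 stereoisomers in total.

yes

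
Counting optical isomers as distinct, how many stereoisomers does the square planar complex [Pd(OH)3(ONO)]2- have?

1

Only one geometric arrangement is possible.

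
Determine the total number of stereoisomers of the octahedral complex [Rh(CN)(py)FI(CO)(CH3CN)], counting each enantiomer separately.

Placing the ligands in turn and identifying arrangements related by rotation or reflection leaves 15 distinct geometric isomers.
Of these, 15 lack any improper symmetry element and so occur as enantiomeric pairs, giving 15 + 15 = 30 stereoisomers in total.

30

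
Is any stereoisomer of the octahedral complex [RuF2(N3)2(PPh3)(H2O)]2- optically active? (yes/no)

An octahedron has six vertices in three trans pairs; every non-trans pair is cis.
Systematic placement gives 6 geometric isomers: F trans, N3 cis; F trans, N3 trans; F cis, N3 cis (3 arrangements, 2 chiral); F cis, N3 trans.
Of these, 2 lack any improper symmetry element and so occur as enantiomeric pairs, giving 6 + 2 = 8 stereoisomers in total.

yes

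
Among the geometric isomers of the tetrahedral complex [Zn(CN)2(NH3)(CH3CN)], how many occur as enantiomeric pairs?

In a tetrahedral complex all four positions are equivalent and every pair of ligands is adjacent — there is no cis/trans distinction.
Only one geometric arrangement is possible.

0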